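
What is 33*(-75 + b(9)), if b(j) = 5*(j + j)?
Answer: 495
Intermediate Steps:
b(j) = 10*j (b(j) = 5*(2*j) = 10*j)
33*(-75 + b(9)) = 33*(-75 + 10*9) = 33*(-75 + 90) = 33*15 = 495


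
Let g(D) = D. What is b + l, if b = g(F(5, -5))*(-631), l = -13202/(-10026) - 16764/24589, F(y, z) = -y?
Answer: 388978266892/123264657 ≈ 3155.6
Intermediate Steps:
l = 78274057/123264657 (l = -13202*(-1/10026) - 16764*1/24589 = 6601/5013 - 16764/24589 = 78274057/123264657 ≈ 0.63501)
b = 3155 (b = -1*5*(-631) = -5*(-631) = 3155)
b + l = 3155 + 78274057/123264657 = 388978266892/123264657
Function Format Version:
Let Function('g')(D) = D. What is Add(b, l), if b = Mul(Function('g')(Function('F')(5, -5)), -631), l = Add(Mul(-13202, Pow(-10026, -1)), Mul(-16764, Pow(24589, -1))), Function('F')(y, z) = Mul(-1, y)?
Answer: Rational(388978266892, 123264657) ≈ 3155.6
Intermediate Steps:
l = Rational(78274057, 123264657) (l = Add(Mul(-13202, Rational(-1, 10026)), Mul(-16764, Rational(1, 24589))) = Add(Rational(6601, 5013), Rational(-16764, 24589)) = Rational(78274057, 123264657) ≈ 0.63501)
b = 3155 (b = Mul(Mul(-1, 5), -631) = Mul(-5, -631) = 3155)
Add(b, l) = Add(3155, Rational(78274057, 123264657)) = Rational(388978266892, 123264657)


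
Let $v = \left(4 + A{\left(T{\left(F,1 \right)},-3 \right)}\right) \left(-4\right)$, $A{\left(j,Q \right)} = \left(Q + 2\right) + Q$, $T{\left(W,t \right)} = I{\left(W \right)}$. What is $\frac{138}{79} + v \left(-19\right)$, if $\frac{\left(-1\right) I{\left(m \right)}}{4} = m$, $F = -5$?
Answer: $\frac{138}{79} \approx 1.7468$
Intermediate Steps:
$I{\left(m \right)} = - 4 m$
$T{\left(W,t \right)} = - 4 W$
$A{\left(j,Q \right)} = 2 + 2 Q$ ($A{\left(j,Q \right)} = \left(2 + Q\right) + Q = 2 + 2 Q$)
$v = 0$ ($v = \left(4 + \left(2 + 2 \left(-3\right)\right)\right) \left(-4\right) = \left(4 + \left(2 - 6\right)\right) \left(-4\right) = \left(4 - 4\right) \left(-4\right) = 0 \left(-4\right) = 0$)
$\frac{138}{79} + v \left(-19\right) = \frac{138}{79} + 0 \left(-19\right) = 138 \cdot \frac{1}{79} + 0 = \frac{138}{79} + 0 = \frac{138}{79}$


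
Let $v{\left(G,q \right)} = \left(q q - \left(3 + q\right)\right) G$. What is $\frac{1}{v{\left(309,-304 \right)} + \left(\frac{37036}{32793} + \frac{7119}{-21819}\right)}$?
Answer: $\frac{34071927}{976145505762208} \approx 3.4905 \cdot 10^{-8}$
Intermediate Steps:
$v{\left(G,q \right)} = G \left(-3 + q^{2} - q\right)$ ($v{\left(G,q \right)} = \left(q^{2} - \left(3 + q\right)\right) G = \left(-3 + q^{2} - q\right) G = G \left(-3 + q^{2} - q\right)$)
$\frac{1}{v{\left(309,-304 \right)} + \left(\frac{37036}{32793} + \frac{7119}{-21819}\right)} = \frac{1}{309 \left(-3 + \left(-304\right)^{2} - -304\right) + \left(\frac{37036}{32793} + \frac{7119}{-21819}\right)} = \frac{1}{309 \left(-3 + 92416 + 304\right) + \left(37036 \cdot \frac{1}{32793} + 7119 \left(- \frac{1}{21819}\right)\right)} = \frac{1}{309 \cdot 92717 + \left(\frac{37036}{32793} - \frac{339}{1039}\right)} = \frac{1}{28649553 + \frac{27363577}{34071927}} = \frac{1}{\frac{976145505762208}{34071927}} = \frac{34071927}{976145505762208}$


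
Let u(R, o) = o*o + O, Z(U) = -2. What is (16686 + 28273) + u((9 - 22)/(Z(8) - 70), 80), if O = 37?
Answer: 51396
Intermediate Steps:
u(R, o) = 37 + o² (u(R, o) = o*o + 37 = o² + 37 = 37 + o²)
(16686 + 28273) + u((9 - 22)/(Z(8) - 70), 80) = (16686 + 28273) + (37 + 80²) = 44959 + (37 + 6400) = 44959 + 6437 = 51396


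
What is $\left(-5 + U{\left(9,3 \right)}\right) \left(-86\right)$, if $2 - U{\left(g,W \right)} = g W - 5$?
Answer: $2150$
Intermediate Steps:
$U{\left(g,W \right)} = 7 - W g$ ($U{\left(g,W \right)} = 2 - \left(g W - 5\right) = 2 - \left(W g - 5\right) = 2 - \left(-5 + W g\right) = 7 - W g$)
$\left(-5 + U{\left(9,3 \right)}\right) \left(-86\right) = \left(-5 + \left(7 - 3 \cdot 9\right)\right) \left(-86\right) = \left(-5 + \left(7 - 27\right)\right) \left(-86\right) = \left(-5 - 20\right) \left(-86\right) = \left(-25\right) \left(-86\right) = 2150$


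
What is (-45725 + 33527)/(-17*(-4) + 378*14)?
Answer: -6099/2680 ≈ -2.2757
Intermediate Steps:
(-45725 + 33527)/(-17*(-4) + 378*14) = -12198/(68 + 5292) = -12198/5360 = -12198*1/5360 = -6099/2680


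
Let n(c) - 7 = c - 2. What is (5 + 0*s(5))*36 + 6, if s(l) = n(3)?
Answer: 186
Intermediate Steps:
n(c) = 5 + c (n(c) = 7 + (c - 2) = 7 + (-2 + c) = 5 + c)
s(l) = 8 (s(l) = 5 + 3 = 8)
(5 + 0*s(5))*36 + 6 = (5 + 0*8)*36 + 6 = (5 + 0)*36 + 6 = 5*36 + 6 = 180 + 6 = 186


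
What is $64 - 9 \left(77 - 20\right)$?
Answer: $-449$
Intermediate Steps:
$64 - 9 \left(77 - 20\right) = 64 - 513 = -449$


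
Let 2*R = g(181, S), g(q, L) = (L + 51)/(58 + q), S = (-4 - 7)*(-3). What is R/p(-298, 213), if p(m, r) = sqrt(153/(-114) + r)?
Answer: 2*sqrt(305634)/91537 ≈ 0.012079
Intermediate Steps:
S = 33 (S = -11*(-3) = 33)
g(q, L) = (51 + L)/(58 + q)
R = 42/239 (R = ((51 + 33)/(58 + 181))/2 = (84/239)/2 = ((1/239)*84)/2 = (1/2)*(84/239) = 42/239 ≈ 0.17573)
p(m, r) = sqrt(-51/38 + r) (p(m, r) = sqrt(153*(-1/114) + r) = sqrt(-51/38 + r))
R/p(-298, 213) = 42/(239*((sqrt(-1938 + 1444*213)/38))) = 42/(239*((sqrt(-1938 + 307572)/38))) = 42/(239*((sqrt(305634)/38))) = 42*(sqrt(305634)/8043)/239 = 2*sqrt(305634)/91537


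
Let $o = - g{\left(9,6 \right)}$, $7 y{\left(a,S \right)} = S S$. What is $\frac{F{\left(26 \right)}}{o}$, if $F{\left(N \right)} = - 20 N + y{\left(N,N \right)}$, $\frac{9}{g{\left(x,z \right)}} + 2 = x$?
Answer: $\frac{988}{3} \approx 329.33$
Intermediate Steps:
$g{\left(x,z \right)} = \frac{9}{-2 + x}$
$y{\left(a,S \right)} = \frac{S^{2}}{7}$ ($y{\left(a,S \right)} = \frac{S S}{7} = \frac{S^{2}}{7}$)
$F{\left(N \right)} = - 20 N + \frac{N^{2}}{7}$
$o = - \frac{9}{7}$ ($o = - \frac{9}{-2 + 9} = - \frac{9}{7} \approx -1.2857$)
$\frac{F{\left(26 \right)}}{o} = \frac{\frac{1}{7} \cdot 26 \left(-140 + 26\right)}{- \frac{9}{7}} = \frac{1}{7} \cdot 26 \left(-114\right) \left(- \frac{7}{9}\right) = \left(- \frac{2964}{7}\right) \left(- \frac{7}{9}\right) = \frac{988}{3}$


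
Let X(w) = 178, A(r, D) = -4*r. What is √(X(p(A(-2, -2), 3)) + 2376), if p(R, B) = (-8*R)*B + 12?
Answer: √2554 ≈ 50.537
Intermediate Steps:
p(R, B) = 12 - 8*B*R (p(R, B) = -8*B*R + 12 = 12 - 8*B*R)
√(X(p(A(-2, -2), 3)) + 2376) = √(178 + 2376) = √2554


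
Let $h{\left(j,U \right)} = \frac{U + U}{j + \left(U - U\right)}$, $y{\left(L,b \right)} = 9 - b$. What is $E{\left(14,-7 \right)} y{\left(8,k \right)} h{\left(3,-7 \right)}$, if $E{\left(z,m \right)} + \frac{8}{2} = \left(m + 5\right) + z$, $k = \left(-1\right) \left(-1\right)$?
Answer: $- \frac{896}{3} \approx -298.67$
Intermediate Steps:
$k = 1$
$E{\left(z,m \right)} = 1 + m + z$ ($E{\left(z,m \right)} = -4 + \left(\left(m + 5\right) + z\right) = -4 + \left(\left(5 + m\right) + z\right) = -4 + \left(5 + m + z\right) = 1 + m + z$)
$h{\left(j,U \right)} = \frac{2 U}{j}$ ($h{\left(j,U \right)} = \frac{2 U}{j + 0} = \frac{2 U}{j}$)
$E{\left(14,-7 \right)} y{\left(8,k \right)} h{\left(3,-7 \right)} = \left(1 - 7 + 14\right) \left(9 - 1\right) 2 \left(-7\right) \frac{1}{3} = 8 \left(9 - 1\right) 2 \left(-7\right) \frac{1}{3} = 8 \cdot 8 \left(- \frac{14}{3}\right) = 64 \left(- \frac{14}{3}\right) = - \frac{896}{3}$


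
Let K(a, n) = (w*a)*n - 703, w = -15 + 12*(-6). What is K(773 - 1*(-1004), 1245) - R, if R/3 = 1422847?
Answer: -196744999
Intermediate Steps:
R = 4268541 (R = 3*1422847 = 4268541)
w = -87 (w = -15 - 72 = -87)
K(a, n) = -703 - 87*a*n (K(a, n) = (-87*a)*n - 703 = -87*a*n - 703 = -703 - 87*a*n)
K(773 - 1*(-1004), 1245) - R = (-703 - 87*(773 - 1*(-1004))*1245) - 1*4268541 = (-703 - 87*(773 + 1004)*1245) - 4268541 = (-703 - 87*1777*1245) - 4268541 = (-703 - 192475755) - 4268541 = -192476458 - 4268541 = -196744999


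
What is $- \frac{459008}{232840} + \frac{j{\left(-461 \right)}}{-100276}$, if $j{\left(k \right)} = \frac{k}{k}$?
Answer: $- \frac{5753464881}{2918532980} \approx -1.9714$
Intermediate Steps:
$j{\left(k \right)} = 1$
$- \frac{459008}{232840} + \frac{j{\left(-461 \right)}}{-100276} = - \frac{459008}{232840} + 1 \frac{1}{-100276} = \left(-459008\right) \frac{1}{232840} + 1 \left(- \frac{1}{100276}\right) = - \frac{57376}{29105} - \frac{1}{100276} = - \frac{5753464881}{2918532980}$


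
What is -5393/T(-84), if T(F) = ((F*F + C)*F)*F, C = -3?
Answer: -5393/49765968 ≈ -0.00010837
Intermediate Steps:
T(F) = F²*(-3 + F²) (T(F) = ((F*F - 3)*F)*F = ((F² - 3)*F)*F = ((-3 + F²)*F)*F = (F*(-3 + F²))*F = F²*(-3 + F²))
-5393/T(-84) = -5393*1/(7056*(-3 + (-84)²)) = -5393*1/(7056*(-3 + 7056)) = -5393/(7056*7053) = -5393/49765968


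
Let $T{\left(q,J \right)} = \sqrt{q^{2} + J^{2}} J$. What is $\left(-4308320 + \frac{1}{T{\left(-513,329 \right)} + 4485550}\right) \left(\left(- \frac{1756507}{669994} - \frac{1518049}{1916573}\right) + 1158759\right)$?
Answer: $- \frac{4290793331685666433436302748828682675}{859484013480214617467726} - \frac{163178434856737104063 \sqrt{371410}}{8594840134802146174677260} \approx -4.9923 \cdot 10^{12}$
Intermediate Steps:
$T{\left(q,J \right)} = J \sqrt{J^{2} + q^{2}}$ ($T{\left(q,J \right)} = \sqrt{J^{2} + q^{2}} J = J \sqrt{J^{2} + q^{2}}$)
$\left(-4308320 + \frac{1}{T{\left(-513,329 \right)} + 4485550}\right) \left(\left(- \frac{1756507}{669994} - \frac{1518049}{1916573}\right) + 1158759\right) = \left(-4308320 + \frac{1}{329 \sqrt{329^{2} + \left(-513\right)^{2}} + 4485550}\right) \left(\left(- \frac{1756507}{669994} - \frac{1518049}{1916573}\right) + 1158759\right) = \left(-4308320 + \frac{1}{329 \sqrt{108241 + 263169} + 4485550}\right) \left(\left(\left(-1756507\right) \frac{1}{669994} - \frac{1518049}{1916573}\right) + 1158759\right) = \left(-4308320 + \frac{1}{329 \sqrt{371410} + 4485550}\right) \left(\left(- \frac{1756507}{669994} - \frac{1518049}{1916573}\right) + 1158759\right) = \left(-4308320 + \frac{1}{4485550 + 329 \sqrt{371410}}\right) \left(- \frac{4383557612217}{1284092410562} + 1158759\right) = \left(-4308320 + \frac{1}{4485550 + 329 \sqrt{371410}}\right) \frac{1487949254012800341}{1284092410562} = - \frac{3205280765024213982568560}{642046205281} + \frac{1487949254012800341}{1284092410562 \left(4485550 + 329 \sqrt{371410}\right)}$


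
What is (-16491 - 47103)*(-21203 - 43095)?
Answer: 4088967012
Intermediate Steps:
(-16491 - 47103)*(-21203 - 43095) = -63594*(-64298) = 4088967012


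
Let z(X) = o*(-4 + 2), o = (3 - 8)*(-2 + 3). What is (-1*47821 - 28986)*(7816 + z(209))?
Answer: -601091582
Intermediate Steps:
o = -5 (o = -5*1 = -5)
z(X) = 10 (z(X) = -5*(-4 + 2) = -5*(-2) = 10)
(-1*47821 - 28986)*(7816 + z(209)) = (-1*47821 - 28986)*(7816 + 10) = (-47821 - 28986)*7826 = -76807*7826 = -601091582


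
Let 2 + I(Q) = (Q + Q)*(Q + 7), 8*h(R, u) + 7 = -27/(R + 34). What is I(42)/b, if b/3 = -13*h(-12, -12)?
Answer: 724064/7059 ≈ 102.57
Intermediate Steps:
h(R, u) = -7/8 - 27/(8*(34 + R)) (h(R, u) = -7/8 + (-27/(R + 34))/8 = -7/8 + (-27/(34 + R))/8 = -7/8 - 27/(8*(34 + R)))
I(Q) = -2 + 2*Q*(7 + Q) (I(Q) = -2 + (Q + Q)*(Q + 7) = -2 + (2*Q)*(7 + Q) = -2 + 2*Q*(7 + Q))
b = 7059/176 (b = 3*(-13*(-265 - 7*(-12))/(8*(34 - 12))) = 3*(-13*(-265 + 84)/(8*22)) = 3*(-13*(-181)/(8*22)) = 3*(-13*(-181/176)) = 3*(2353/176) = 7059/176 ≈ 40.108)
I(42)/b = (-2 + 2*42**2 + 14*42)/(7059/176) = (-2 + 2*1764 + 588)*(176/7059) = (-2 + 3528 + 588)*(176/7059) = 4114*(176/7059) = 724064/7059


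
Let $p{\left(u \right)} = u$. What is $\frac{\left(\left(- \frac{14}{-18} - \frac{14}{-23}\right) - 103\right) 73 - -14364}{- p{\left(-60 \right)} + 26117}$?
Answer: $\frac{1437866}{5418639} \approx 0.26536$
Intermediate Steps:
$\frac{\left(\left(- \frac{14}{-18} - \frac{14}{-23}\right) - 103\right) 73 - -14364}{- p{\left(-60 \right)} + 26117} = \frac{\left(\left(- \frac{14}{-18} - \frac{14}{-23}\right) - 103\right) 73 - -14364}{\left(-1\right) \left(-60\right) + 26117} = \frac{\left(\left(\left(-14\right) \left(- \frac{1}{18}\right) - - \frac{14}{23}\right) - 103\right) 73 + 14364}{60 + 26117} = \frac{\left(\left(\frac{7}{9} + \frac{14}{23}\right) - 103\right) 73 + 14364}{26177} = \left(\left(\frac{287}{207} - 103\right) 73 + 14364\right) \frac{1}{26177} = \left(\left(- \frac{21034}{207}\right) 73 + 14364\right) \frac{1}{26177} = \left(- \frac{1535482}{207} + 14364\right) \frac{1}{26177} = \frac{1437866}{207} \cdot \frac{1}{26177} = \frac{1437866}{5418639}$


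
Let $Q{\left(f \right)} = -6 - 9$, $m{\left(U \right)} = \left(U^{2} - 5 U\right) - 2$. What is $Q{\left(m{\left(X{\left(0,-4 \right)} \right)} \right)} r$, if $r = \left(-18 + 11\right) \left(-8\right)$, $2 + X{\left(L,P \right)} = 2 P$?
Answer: $-840$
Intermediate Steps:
$X{\left(L,P \right)} = -2 + 2 P$
$r = 56$ ($r = \left(-7\right) \left(-8\right) = 56$)
$m{\left(U \right)} = -2 + U^{2} - 5 U$
$Q{\left(f \right)} = -15$
$Q{\left(m{\left(X{\left(0,-4 \right)} \right)} \right)} r = \left(-15\right) 56 = -840$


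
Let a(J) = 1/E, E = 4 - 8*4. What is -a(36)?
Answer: 1/28 ≈ 0.035714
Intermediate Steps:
E = -28 (E = 4 - 32 = -28)
a(J) = -1/28 (a(J) = 1/(-28) = -1/28)
-a(36) = -1*(-1/28) = 1/28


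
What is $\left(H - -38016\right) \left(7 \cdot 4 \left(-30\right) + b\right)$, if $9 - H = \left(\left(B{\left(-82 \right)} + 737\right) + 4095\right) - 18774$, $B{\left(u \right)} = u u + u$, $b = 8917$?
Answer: $366090025$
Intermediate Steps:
$B{\left(u \right)} = u + u^{2}$ ($B{\left(u \right)} = u^{2} + u = u + u^{2}$)
$H = 7309$ ($H = 9 - \left(\left(\left(- 82 \left(1 - 82\right) + 737\right) + 4095\right) - 18774\right) = 9 - \left(\left(\left(\left(-82\right) \left(-81\right) + 737\right) + 4095\right) - 18774\right) = 9 - \left(\left(\left(6642 + 737\right) + 4095\right) - 18774\right) = 9 - \left(\left(7379 + 4095\right) - 18774\right) = 9 - \left(11474 - 18774\right) = 9 - -7300 = 9 + 7300 = 7309$)
$\left(H - -38016\right) \left(7 \cdot 4 \left(-30\right) + b\right) = \left(7309 - -38016\right) \left(7 \cdot 4 \left(-30\right) + 8917\right) = \left(7309 + 38016\right) \left(28 \left(-30\right) + 8917\right) = 45325 \left(-840 + 8917\right) = 45325 \cdot 8077 = 366090025$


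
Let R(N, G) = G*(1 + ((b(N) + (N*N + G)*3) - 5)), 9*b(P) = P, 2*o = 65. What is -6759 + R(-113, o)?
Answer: 44670571/36 ≈ 1.2409e+6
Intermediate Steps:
o = 65/2 (o = (½)*65 = 65/2 ≈ 32.500)
b(P) = P/9
R(N, G) = G*(-4 + 3*G + 3*N² + N/9) (R(N, G) = G*(1 + ((N/9 + (N*N + G)*3) - 5)) = G*(1 + ((N/9 + (N² + G)*3) - 5)) = G*(1 + ((N/9 + (G + N²)*3) - 5)) = G*(1 + ((N/9 + (3*G + 3*N²)) - 5)) = G*(1 + ((3*G + 3*N² + N/9) - 5)) = G*(1 + (-5 + 3*G + 3*N² + N/9)) = G*(-4 + 3*G + 3*N² + N/9))
-6759 + R(-113, o) = -6759 + (⅑)*(65/2)*(-36 - 113 + 27*(65/2) + 27*(-113)²) = -6759 + (⅑)*(65/2)*(-36 - 113 + 1755/2 + 27*12769) = -6759 + (⅑)*(65/2)*(-36 - 113 + 1755/2 + 344763) = -6759 + (⅑)*(65/2)*(690983/2) = -6759 + 44913895/36 = 44670571/36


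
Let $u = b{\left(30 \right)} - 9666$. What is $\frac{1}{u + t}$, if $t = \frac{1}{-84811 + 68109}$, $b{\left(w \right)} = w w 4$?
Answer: $- \frac{16702}{101314333} \approx -0.00016485$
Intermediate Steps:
$b{\left(w \right)} = 4 w^{2}$ ($b{\left(w \right)} = w^{2} \cdot 4 = 4 w^{2}$)
$t = - \frac{1}{16702}$ ($t = \frac{1}{-16702} = - \frac{1}{16702} \approx -5.9873 \cdot 10^{-5}$)
$u = -6066$ ($u = 4 \cdot 30^{2} - 9666 = 4 \cdot 900 - 9666 = 3600 - 9666 = -6066$)
$\frac{1}{u + t} = \frac{1}{-6066 - \frac{1}{16702}} = \frac{1}{- \frac{101314333}{16702}} = - \frac{16702}{101314333}$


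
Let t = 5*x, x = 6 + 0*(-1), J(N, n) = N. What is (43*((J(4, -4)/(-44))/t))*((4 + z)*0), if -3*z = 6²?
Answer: 0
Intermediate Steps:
z = -12 (z = -⅓*6² = -⅓*36 = -12)
x = 6 (x = 6 + 0 = 6)
t = 30 (t = 5*6 = 30)
(43*((J(4, -4)/(-44))/t))*((4 + z)*0) = (43*((4/(-44))/30))*((4 - 12)*0) = (43*((4*(-1/44))*(1/30)))*(-8*0) = (43*(-1/11*1/30))*0 = (43*(-1/330))*0 = -43/330*0 = 0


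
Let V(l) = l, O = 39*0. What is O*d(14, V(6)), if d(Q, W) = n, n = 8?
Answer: 0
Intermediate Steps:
O = 0
d(Q, W) = 8
O*d(14, V(6)) = 0*8 = 0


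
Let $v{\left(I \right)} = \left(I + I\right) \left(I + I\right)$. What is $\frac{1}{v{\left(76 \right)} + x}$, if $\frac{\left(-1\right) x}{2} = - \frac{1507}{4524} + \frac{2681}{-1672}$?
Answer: $\frac{945516}{21848863801} \approx 4.3275 \cdot 10^{-5}$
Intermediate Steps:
$v{\left(I \right)} = 4 I^{2}$ ($v{\left(I \right)} = 2 I 2 I = 4 I^{2}$)
$x = \frac{3662137}{945516}$ ($x = - 2 \left(- \frac{1507}{4524} + \frac{2681}{-1672}\right) = - 2 \left(\left(-1507\right) \frac{1}{4524} + 2681 \left(- \frac{1}{1672}\right)\right) = - 2 \left(- \frac{1507}{4524} - \frac{2681}{1672}\right) = \left(-2\right) \left(- \frac{3662137}{1891032}\right) = \frac{3662137}{945516} \approx 3.8732$)
$\frac{1}{v{\left(76 \right)} + x} = \frac{1}{4 \cdot 76^{2} + \frac{3662137}{945516}} = \frac{1}{4 \cdot 5776 + \frac{3662137}{945516}} = \frac{1}{23104 + \frac{3662137}{945516}} = \frac{1}{\frac{21848863801}{945516}} = \frac{945516}{21848863801}$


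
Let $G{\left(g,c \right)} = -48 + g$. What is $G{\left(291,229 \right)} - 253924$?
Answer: $-253681$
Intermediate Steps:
$G{\left(291,229 \right)} - 253924 = \left(-48 + 291\right) - 253924 = 243 - 253924 = -253681$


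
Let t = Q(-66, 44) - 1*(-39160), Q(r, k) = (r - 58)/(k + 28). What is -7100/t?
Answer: -127800/704849 ≈ -0.18132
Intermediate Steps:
Q(r, k) = (-58 + r)/(28 + k)
t = 704849/18 (t = (-58 - 66)/(28 + 44) - 1*(-39160) = -124/72 + 39160 = (1/72)*(-124) + 39160 = -31/18 + 39160 = 704849/18 ≈ 39158.)
-7100/t = -7100/704849/18 = -7100*18/704849 = -127800/704849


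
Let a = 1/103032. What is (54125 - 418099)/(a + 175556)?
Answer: -37500969168/18087885793 ≈ -2.0733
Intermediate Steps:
a = 1/103032 ≈ 9.7057e-6
(54125 - 418099)/(a + 175556) = (54125 - 418099)/(1/103032 + 175556) = -363974/18087885793/103032 = -363974*103032/18087885793 = -37500969168/18087885793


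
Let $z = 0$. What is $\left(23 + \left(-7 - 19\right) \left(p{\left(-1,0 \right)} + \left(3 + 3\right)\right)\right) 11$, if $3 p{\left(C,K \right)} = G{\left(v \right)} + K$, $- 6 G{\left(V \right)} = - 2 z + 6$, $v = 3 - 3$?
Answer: $- \frac{4103}{3} \approx -1367.7$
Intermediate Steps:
$v = 0$
$G{\left(V \right)} = -1$ ($G{\left(V \right)} = - \frac{\left(-2\right) 0 + 6}{6} = - \frac{0 + 6}{6} = \left(- \frac{1}{6}\right) 6 = -1$)
$p{\left(C,K \right)} = - \frac{1}{3} + \frac{K}{3}$ ($p{\left(C,K \right)} = \frac{-1 + K}{3} = - \frac{1}{3} + \frac{K}{3}$)
$\left(23 + \left(-7 - 19\right) \left(p{\left(-1,0 \right)} + \left(3 + 3\right)\right)\right) 11 = \left(23 + \left(-7 - 19\right) \left(\left(- \frac{1}{3} + \frac{1}{3} \cdot 0\right) + \left(3 + 3\right)\right)\right) 11 = \left(23 - 26 \left(\left(- \frac{1}{3} + 0\right) + 6\right)\right) 11 = \left(23 - 26 \left(- \frac{1}{3} + 6\right)\right) 11 = \left(23 - \frac{442}{3}\right) 11 = \left(- \frac{373}{3}\right) 11 = - \frac{4103}{3}$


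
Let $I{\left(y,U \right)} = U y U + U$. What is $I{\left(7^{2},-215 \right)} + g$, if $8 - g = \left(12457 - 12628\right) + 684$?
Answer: $2264305$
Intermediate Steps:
$I{\left(y,U \right)} = U + y U^{2}$ ($I{\left(y,U \right)} = y U^{2} + U = U + y U^{2}$)
$g = -505$ ($g = 8 - \left(\left(12457 - 12628\right) + 684\right) = 8 - \left(-171 + 684\right) = 8 - 513 = -505$)
$I{\left(7^{2},-215 \right)} + g = - 215 \left(1 - 215 \cdot 7^{2}\right) - 505 = - 215 \left(1 - 10535\right) - 505 = \left(-215\right) \left(-10534\right) - 505 = 2264810 - 505 = 2264305$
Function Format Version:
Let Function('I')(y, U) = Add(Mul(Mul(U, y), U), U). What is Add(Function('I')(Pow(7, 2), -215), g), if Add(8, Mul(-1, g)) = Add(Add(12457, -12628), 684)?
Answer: 2264305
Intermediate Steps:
Function('I')(y, U) = Add(U, Mul(y, Pow(U, 2))) (Function('I')(y, U) = Add(Mul(y, Pow(U, 2)), U) = Add(U, Mul(y, Pow(U, 2))))
g = -505 (g = Add(8, Mul(-1, Add(Add(12457, -12628), 684))) = Add(8, Mul(-1, Add(-171, 684))) = Add(8, Mul(-1, 513)) = Add(8, -513) = -505)
Add(Function('I')(Pow(7, 2), -215), g) = Add(Mul(-215, Add(1, Mul(-215, Pow(7, 2)))), -505) = Add(Mul(-215, Add(1, Mul(-215, 49))), -505) = Add(Mul(-215, Add(1, -10535)), -505) = Add(Mul(-215, -10534), -505) = Add(2264810, -505) = 2264305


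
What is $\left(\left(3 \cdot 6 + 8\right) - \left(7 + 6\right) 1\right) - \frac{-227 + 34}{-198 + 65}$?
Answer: $\frac{1536}{133} \approx 11.549$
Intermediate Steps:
$\left(\left(3 \cdot 6 + 8\right) - \left(7 + 6\right) 1\right) - \frac{-227 + 34}{-198 + 65} = \left(\left(18 + 8\right) - 13 \cdot 1\right) - - \frac{193}{-133} = \left(26 - 13\right) - \left(-193\right) \left(- \frac{1}{133}\right) = \left(26 - 13\right) - \frac{193}{133} = 13 - \frac{193}{133} = \frac{1536}{133}$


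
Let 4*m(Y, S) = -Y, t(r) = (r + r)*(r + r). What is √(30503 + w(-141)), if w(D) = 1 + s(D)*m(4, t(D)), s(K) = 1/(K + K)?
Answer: √2425800378/282 ≈ 174.65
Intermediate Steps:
t(r) = 4*r² (t(r) = (2*r)*(2*r) = 4*r²)
m(Y, S) = -Y/4 (m(Y, S) = (-Y)/4 = -Y/4)
s(K) = 1/(2*K)
w(D) = 1 - 1/(2*D) (w(D) = 1 + (1/(2*D))*(-¼*4) = 1 + (1/(2*D))*(-1) = 1 - 1/(2*D))
√(30503 + w(-141)) = √(30503 + (-½ - 141)/(-141)) = √(30503 - 1/141*(-283/2)) = √(30503 + 283/282) = √(8602129/282) = √2425800378/282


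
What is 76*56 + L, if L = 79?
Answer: 4335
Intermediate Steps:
76*56 + L = 76*56 + 79 = 4256 + 79 = 4335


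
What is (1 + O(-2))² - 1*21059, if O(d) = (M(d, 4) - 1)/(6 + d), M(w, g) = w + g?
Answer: -336919/16 ≈ -21057.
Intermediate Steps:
M(w, g) = g + w
O(d) = (3 + d)/(6 + d) (O(d) = ((4 + d) - 1)/(6 + d) = (3 + d)/(6 + d))
(1 + O(-2))² - 1*21059 = (1 + (3 - 2)/(6 - 2))² - 1*21059 = (1 + 1/4)² - 21059 = (1 + (¼)*1)² - 21059 = (1 + ¼)² - 21059 = (5/4)² - 21059 = 25/16 - 21059 = -336919/16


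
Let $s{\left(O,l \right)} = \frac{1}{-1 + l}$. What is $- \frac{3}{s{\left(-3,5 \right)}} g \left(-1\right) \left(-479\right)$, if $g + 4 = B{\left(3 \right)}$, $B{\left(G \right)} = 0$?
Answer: $22992$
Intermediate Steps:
$g = -4$ ($g = -4 + 0 = -4$)
$- \frac{3}{s{\left(-3,5 \right)}} g \left(-1\right) \left(-479\right) = - \frac{3}{\frac{1}{-1 + 5}} \left(-4\right) \left(-1\right) \left(-479\right) = - \frac{3}{\frac{1}{4}} \left(-4\right) \left(-1\right) \left(-479\right) = - 3 \frac{1}{\frac{1}{4}} \left(-4\right) \left(-1\right) \left(-479\right) = \left(-3\right) 4 \left(-4\right) \left(-1\right) \left(-479\right) = \left(-12\right) \left(-4\right) \left(-1\right) \left(-479\right) = 48 \left(-1\right) \left(-479\right) = \left(-48\right) \left(-479\right) = 22992$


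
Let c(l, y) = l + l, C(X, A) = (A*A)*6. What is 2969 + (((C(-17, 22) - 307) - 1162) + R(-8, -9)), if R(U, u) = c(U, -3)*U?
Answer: 4532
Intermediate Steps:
C(X, A) = 6*A² (C(X, A) = A²*6 = 6*A²)
c(l, y) = 2*l
R(U, u) = 2*U² (R(U, u) = (2*U)*U = 2*U²)
2969 + (((C(-17, 22) - 307) - 1162) + R(-8, -9)) = 2969 + (((6*22² - 307) - 1162) + 2*(-8)²) = 2969 + (((6*484 - 307) - 1162) + 2*64) = 2969 + (((2904 - 307) - 1162) + 128) = 2969 + ((2597 - 1162) + 128) = 2969 + (1435 + 128) = 2969 + 1563 = 4532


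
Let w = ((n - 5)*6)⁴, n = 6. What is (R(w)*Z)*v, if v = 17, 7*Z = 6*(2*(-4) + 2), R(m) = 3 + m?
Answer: -794988/7 ≈ -1.1357e+5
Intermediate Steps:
w = 1296 (w = ((6 - 5)*6)⁴ = (1*6)⁴ = 6⁴ = 1296)
Z = -36/7 (Z = (6*(2*(-4) + 2))/7 = (6*(-8 + 2))/7 = (6*(-6))/7 = (⅐)*(-36) = -36/7 ≈ -5.1429)
(R(w)*Z)*v = ((3 + 1296)*(-36/7))*17 = (1299*(-36/7))*17 = -46764/7*17 = -794988/7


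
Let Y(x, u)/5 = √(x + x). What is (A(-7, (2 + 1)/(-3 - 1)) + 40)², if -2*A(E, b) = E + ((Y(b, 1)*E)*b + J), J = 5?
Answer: 182093/128 - 4305*I*√6/8 ≈ 1422.6 - 1318.1*I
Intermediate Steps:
Y(x, u) = 5*√2*√x (Y(x, u) = 5*√(x + x) = 5*√(2*x) = 5*(√2*√x) = 5*√2*√x)
A(E, b) = -5/2 - E/2 - 5*E*√2*b^(3/2)/2 (A(E, b) = -(E + (((5*√2*√b)*E)*b + 5))/2 = -(E + ((5*E*√2*√b)*b + 5))/2 = -(E + (5*E*√2*b^(3/2) + 5))/2 = -(E + (5 + 5*E*√2*b^(3/2)))/2 = -(5 + E + 5*E*√2*b^(3/2))/2 = -5/2 - E/2 - 5*E*√2*b^(3/2)/2)
(A(-7, (2 + 1)/(-3 - 1)) + 40)² = ((-5/2 - ½*(-7) - 5/2*(-7)*√2*((2 + 1)/(-3 - 1))^(3/2)) + 40)² = ((-5/2 + 7/2 - 5/2*(-7)*√2*(3/(-4))^(3/2)) + 40)² = ((-5/2 + 7/2 - 5/2*(-7)*√2*(3*(-¼))^(3/2)) + 40)² = ((-5/2 + 7/2 - 5/2*(-7)*√2*(-¾)^(3/2)) + 40)² = ((-5/2 + 7/2 - 5/2*(-7)*√2*(-3*I*√3/8)) + 40)² = ((-5/2 + 7/2 - 105*I*√6/16) + 40)² = ((1 - 105*I*√6/16) + 40)² = (41 - 105*I*√6/16)²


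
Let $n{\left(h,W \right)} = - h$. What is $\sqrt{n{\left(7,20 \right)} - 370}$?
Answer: $i \sqrt{377} \approx 19.417 i$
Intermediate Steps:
$\sqrt{n{\left(7,20 \right)} - 370} = \sqrt{\left(-1\right) 7 - 370} = \sqrt{-7 - 370} = \sqrt{-377} = i \sqrt{377}$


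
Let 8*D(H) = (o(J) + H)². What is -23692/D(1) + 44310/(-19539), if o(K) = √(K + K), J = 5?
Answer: -4526708006/175851 + 379072*√10/81 ≈ -10943.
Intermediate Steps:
o(K) = √2*√K (o(K) = √(2*K) = √2*√K)
D(H) = (H + √10)²/8 (D(H) = (√2*√5 + H)²/8 = (√10 + H)²/8 = (H + √10)²/8)
-23692/D(1) + 44310/(-19539) = -23692*8/(1 + √10)² + 44310/(-19539) = -189536/(1 + √10)² + 44310*(-1/19539) = -189536/(1 + √10)² - 14770/6513 = -14770/6513 - 189536/(1 + √10)²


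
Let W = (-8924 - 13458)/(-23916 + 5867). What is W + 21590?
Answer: 389700292/18049 ≈ 21591.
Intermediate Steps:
W = 22382/18049 (W = -22382/(-18049) = -22382*(-1/18049) = 22382/18049 ≈ 1.2401)
W + 21590 = 22382/18049 + 21590 = 389700292/18049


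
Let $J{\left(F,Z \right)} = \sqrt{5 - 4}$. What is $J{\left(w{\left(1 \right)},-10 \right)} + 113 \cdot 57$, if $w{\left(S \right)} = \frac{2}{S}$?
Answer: $6442$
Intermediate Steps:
$J{\left(F,Z \right)} = 1$ ($J{\left(F,Z \right)} = \sqrt{1} = 1$)
$J{\left(w{\left(1 \right)},-10 \right)} + 113 \cdot 57 = 1 + 113 \cdot 57 = 1 + 6441 = 6442$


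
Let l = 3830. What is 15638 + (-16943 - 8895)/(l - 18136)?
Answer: 111871533/7153 ≈ 15640.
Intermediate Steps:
15638 + (-16943 - 8895)/(l - 18136) = 15638 + (-16943 - 8895)/(3830 - 18136) = 15638 - 25838/(-14306) = 15638 - 25838*(-1/14306) = 15638 + 12919/7153 = 111871533/7153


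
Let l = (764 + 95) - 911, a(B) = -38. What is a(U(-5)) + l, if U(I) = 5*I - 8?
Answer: -90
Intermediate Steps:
U(I) = -8 + 5*I
l = -52 (l = 859 - 911 = -52)
a(U(-5)) + l = -38 - 52 = -90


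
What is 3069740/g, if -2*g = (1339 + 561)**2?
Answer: -153487/90250 ≈ -1.7007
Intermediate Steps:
g = -1805000 (g = -(1339 + 561)**2/2 = -1/2*1900**2 = -1/2*3610000 = -1805000)
3069740/g = 3069740/(-1805000) = 3069740*(-1/1805000) = -153487/90250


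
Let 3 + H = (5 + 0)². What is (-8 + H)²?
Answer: 196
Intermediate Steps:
H = 22 (H = -3 + (5 + 0)² = -3 + 5² = -3 + 25 = 22)
(-8 + H)² = (-8 + 22)² = 14² = 196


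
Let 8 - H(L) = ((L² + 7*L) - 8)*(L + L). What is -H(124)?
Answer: 4026520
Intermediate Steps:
H(L) = 8 - 2*L*(-8 + L² + 7*L) (H(L) = 8 - ((L² + 7*L) - 8)*(L + L) = 8 - (-8 + L² + 7*L)*2*L = 8 - 2*L*(-8 + L² + 7*L))
-H(124) = -(8 - 14*124² - 2*124³ + 16*124) = -(8 - 14*15376 - 2*1906624 + 1984) = -(8 - 215264 - 3813248 + 1984) = -1*(-4026520) = 4026520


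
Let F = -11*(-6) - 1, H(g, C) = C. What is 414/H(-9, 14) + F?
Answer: 662/7 ≈ 94.571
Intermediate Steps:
F = 65 (F = 66 - 1 = 65)
414/H(-9, 14) + F = 414/14 + 65 = 414*(1/14) + 65 = 207/7 + 65 = 662/7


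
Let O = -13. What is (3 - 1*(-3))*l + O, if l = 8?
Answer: 35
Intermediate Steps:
(3 - 1*(-3))*l + O = (3 - 1*(-3))*8 - 13 = (3 + 3)*8 - 13 = 6*8 - 13 = 48 - 13 = 35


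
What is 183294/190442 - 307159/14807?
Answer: -27890970010/1409937347 ≈ -19.782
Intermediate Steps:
183294/190442 - 307159/14807 = 183294*(1/190442) - 307159*1/14807 = 91647/95221 - 307159/14807 = -27890970010/1409937347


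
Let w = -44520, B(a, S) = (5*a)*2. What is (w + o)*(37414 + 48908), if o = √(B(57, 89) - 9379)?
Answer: -3843055440 + 86322*I*√8809 ≈ -3.8431e+9 + 8.1019e+6*I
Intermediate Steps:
B(a, S) = 10*a
o = I*√8809 (o = √(10*57 - 9379) = √(570 - 9379) = √(-8809) = I*√8809 ≈ 93.856*I)
(w + o)*(37414 + 48908) = (-44520 + I*√8809)*(37414 + 48908) = (-44520 + I*√8809)*86322 = -3843055440 + 86322*I*√8809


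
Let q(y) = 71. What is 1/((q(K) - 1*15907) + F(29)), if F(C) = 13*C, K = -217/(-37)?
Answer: -1/15459 ≈ -6.4687e-5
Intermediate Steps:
K = 217/37 (K = -217*(-1/37) = 217/37 ≈ 5.8649)
1/((q(K) - 1*15907) + F(29)) = 1/((71 - 1*15907) + 13*29) = 1/((71 - 15907) + 377) = 1/(-15836 + 377) = 1/(-15459) = -1/15459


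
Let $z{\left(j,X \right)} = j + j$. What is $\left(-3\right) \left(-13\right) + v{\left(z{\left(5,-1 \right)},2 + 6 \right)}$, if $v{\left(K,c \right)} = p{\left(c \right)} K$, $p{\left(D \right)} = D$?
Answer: $119$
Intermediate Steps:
$z{\left(j,X \right)} = 2 j$
$v{\left(K,c \right)} = K c$ ($v{\left(K,c \right)} = c K = K c$)
$\left(-3\right) \left(-13\right) + v{\left(z{\left(5,-1 \right)},2 + 6 \right)} = \left(-3\right) \left(-13\right) + 2 \cdot 5 \left(2 + 6\right) = 39 + 10 \cdot 8 = 39 + 80 = 119$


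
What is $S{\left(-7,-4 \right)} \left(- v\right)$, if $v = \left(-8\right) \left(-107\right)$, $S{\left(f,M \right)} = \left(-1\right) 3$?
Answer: $2568$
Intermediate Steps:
$S{\left(f,M \right)} = -3$
$v = 856$
$S{\left(-7,-4 \right)} \left(- v\right) = - 3 \left(\left(-1\right) 856\right) = \left(-3\right) \left(-856\right) = 2568$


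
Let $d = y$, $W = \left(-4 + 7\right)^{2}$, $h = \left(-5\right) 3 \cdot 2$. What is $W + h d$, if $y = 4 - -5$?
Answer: $-261$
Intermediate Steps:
$h = -30$ ($h = \left(-15\right) 2 = -30$)
$W = 9$ ($W = 3^{2} = 9$)
$y = 9$ ($y = 4 + 5 = 9$)
$d = 9$
$W + h d = 9 - 270 = -261$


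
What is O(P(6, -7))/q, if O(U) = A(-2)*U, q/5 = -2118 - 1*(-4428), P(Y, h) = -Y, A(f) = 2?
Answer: -2/1925 ≈ -0.0010390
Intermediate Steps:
q = 11550 (q = 5*(-2118 - 1*(-4428)) = 5*(-2118 + 4428) = 5*2310 = 11550)
O(U) = 2*U
O(P(6, -7))/q = (2*(-1*6))/11550 = (2*(-6))*(1/11550) = -12*1/11550 = -2/1925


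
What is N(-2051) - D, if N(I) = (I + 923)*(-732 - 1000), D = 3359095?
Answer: -1405399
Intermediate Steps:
N(I) = -1598636 - 1732*I (N(I) = (923 + I)*(-1732) = -1598636 - 1732*I)
N(-2051) - D = (-1598636 - 1732*(-2051)) - 1*3359095 = (-1598636 + 3552332) - 3359095 = 1953696 - 3359095 = -1405399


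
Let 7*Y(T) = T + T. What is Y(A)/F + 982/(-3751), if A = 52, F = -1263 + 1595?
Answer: -473016/2179331 ≈ -0.21705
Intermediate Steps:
F = 332
Y(T) = 2*T/7 (Y(T) = (T + T)/7 = (2*T)/7 = 2*T/7)
Y(A)/F + 982/(-3751) = ((2/7)*52)/332 + 982/(-3751) = (104/7)*(1/332) + 982*(-1/3751) = 26/581 - 982/3751 = -473016/2179331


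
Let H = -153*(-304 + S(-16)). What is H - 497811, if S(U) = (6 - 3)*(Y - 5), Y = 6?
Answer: -451758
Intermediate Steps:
S(U) = 3 (S(U) = (6 - 3)*(6 - 5) = 3*1 = 3)
H = 46053 (H = -153*(-304 + 3) = -153*(-301) = 46053)
H - 497811 = 46053 - 497811 = -451758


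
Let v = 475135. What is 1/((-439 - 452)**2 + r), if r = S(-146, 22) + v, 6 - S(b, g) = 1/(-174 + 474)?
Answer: 300/380706599 ≈ 7.8801e-7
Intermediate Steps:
S(b, g) = 1799/300 (S(b, g) = 6 - 1/(-174 + 474) = 6 - 1/300 = 1799/300)
r = 142542299/300 (r = 1799/300 + 475135 = 142542299/300 ≈ 4.7514e+5)
1/((-439 - 452)**2 + r) = 1/((-439 - 452)**2 + 142542299/300) = 1/((-891)**2 + 142542299/300) = 1/(793881 + 142542299/300) = 1/(380706599/300) = 300/380706599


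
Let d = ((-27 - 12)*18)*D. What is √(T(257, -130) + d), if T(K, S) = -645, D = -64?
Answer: √44283 ≈ 210.44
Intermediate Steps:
d = 44928 (d = ((-27 - 12)*18)*(-64) = -39*18*(-64) = -702*(-64) = 44928)
√(T(257, -130) + d) = √(-645 + 44928) = √44283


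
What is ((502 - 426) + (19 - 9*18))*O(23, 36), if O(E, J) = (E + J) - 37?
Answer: -1474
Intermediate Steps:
O(E, J) = -37 + E + J
((502 - 426) + (19 - 9*18))*O(23, 36) = ((502 - 426) + (19 - 9*18))*(-37 + 23 + 36) = (76 + (19 - 162))*22 = (76 - 143)*22 = -67*22 = -1474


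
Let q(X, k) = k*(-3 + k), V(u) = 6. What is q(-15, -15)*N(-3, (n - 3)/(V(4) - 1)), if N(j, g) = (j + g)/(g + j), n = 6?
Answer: 270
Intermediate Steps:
N(j, g) = 1 (N(j, g) = (g + j)/(g + j) = 1)
q(-15, -15)*N(-3, (n - 3)/(V(4) - 1)) = -15*(-3 - 15)*1 = -15*(-18)*1 = 270*1 = 270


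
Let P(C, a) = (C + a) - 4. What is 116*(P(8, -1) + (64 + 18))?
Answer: 9860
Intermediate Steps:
P(C, a) = -4 + C + a
116*(P(8, -1) + (64 + 18)) = 116*((-4 + 8 - 1) + (64 + 18)) = 116*(3 + 82) = 116*85 = 9860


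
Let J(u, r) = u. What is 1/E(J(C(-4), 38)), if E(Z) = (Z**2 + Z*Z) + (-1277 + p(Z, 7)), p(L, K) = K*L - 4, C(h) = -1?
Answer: -1/1286 ≈ -0.00077760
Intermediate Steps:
p(L, K) = -4 + K*L
E(Z) = -1281 + 2*Z**2 + 7*Z (E(Z) = (Z**2 + Z*Z) + (-1277 + (-4 + 7*Z)) = (Z**2 + Z**2) + (-1281 + 7*Z) = 2*Z**2 + (-1281 + 7*Z) = -1281 + 2*Z**2 + 7*Z)
1/E(J(C(-4), 38)) = 1/(-1281 + 2*(-1)**2 + 7*(-1)) = 1/(-1281 + 2*1 - 7) = 1/(-1281 + 2 - 7) = 1/(-1286) = -1/1286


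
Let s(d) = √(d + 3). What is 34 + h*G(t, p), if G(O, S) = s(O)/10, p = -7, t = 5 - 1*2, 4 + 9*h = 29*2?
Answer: 34 + 3*√6/5 ≈ 35.470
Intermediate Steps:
s(d) = √(3 + d)
h = 6 (h = -4/9 + (29*2)/9 = -4/9 + (⅑)*58 = -4/9 + 58/9 = 6)
t = 3 (t = 5 - 2 = 3)
G(O, S) = √(3 + O)/10
34 + h*G(t, p) = 34 + 6*(√(3 + 3)/10) = 34 + 6*(√6/10) = 34 + 3*√6/5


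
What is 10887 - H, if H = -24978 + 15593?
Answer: 20272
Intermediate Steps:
H = -9385
10887 - H = 10887 - 1*(-9385) = 10887 + 9385 = 20272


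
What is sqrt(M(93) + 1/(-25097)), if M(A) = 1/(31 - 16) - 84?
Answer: I*sqrt(11894900585790)/376455 ≈ 9.1615*I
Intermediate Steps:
M(A) = -1259/15 (M(A) = 1/15 - 84 = -1259/15)
sqrt(M(93) + 1/(-25097)) = sqrt(-1259/15 + 1/(-25097)) = sqrt(-1259/15 - 1/25097) = sqrt(-31597138/376455) = I*sqrt(11894900585790)/376455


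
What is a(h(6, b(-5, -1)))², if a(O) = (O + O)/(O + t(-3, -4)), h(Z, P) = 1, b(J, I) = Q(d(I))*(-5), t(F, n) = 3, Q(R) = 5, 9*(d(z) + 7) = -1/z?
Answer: ¼ ≈ 0.25000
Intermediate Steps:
d(z) = -7 - 1/(9*z) (d(z) = -7 + (-1/z)/9 = -7 - 1/(9*z))
b(J, I) = -25 (b(J, I) = 5*(-5) = -25)
a(O) = 2*O/(3 + O) (a(O) = (O + O)/(O + 3) = (2*O)/(3 + O) = 2*O/(3 + O))
a(h(6, b(-5, -1)))² = (2*1/(3 + 1))² = (2*1/4)² = (2*1*(¼))² = (½)² = ¼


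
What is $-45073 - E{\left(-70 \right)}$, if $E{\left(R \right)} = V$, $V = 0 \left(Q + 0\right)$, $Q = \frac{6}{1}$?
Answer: $-45073$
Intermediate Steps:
$Q = 6$ ($Q = 6 \cdot 1 = 6$)
$V = 0$ ($V = 0 \left(6 + 0\right) = 0 \cdot 6 = 0$)
$E{\left(R \right)} = 0$
$-45073 - E{\left(-70 \right)} = -45073 - 0 = -45073 + 0 = -45073$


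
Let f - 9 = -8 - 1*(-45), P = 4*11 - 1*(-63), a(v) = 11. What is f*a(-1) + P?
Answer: 613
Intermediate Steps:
P = 107 (P = 44 + 63 = 107)
f = 46 (f = 9 + (-8 - 1*(-45)) = 9 + (-8 + 45) = 9 + 37 = 46)
f*a(-1) + P = 46*11 + 107 = 506 + 107 = 613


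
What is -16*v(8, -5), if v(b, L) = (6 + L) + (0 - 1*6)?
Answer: 80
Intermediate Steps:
v(b, L) = L (v(b, L) = (6 + L) + (0 - 6) = (6 + L) - 6 = L)
-16*v(8, -5) = -16*(-5) = 80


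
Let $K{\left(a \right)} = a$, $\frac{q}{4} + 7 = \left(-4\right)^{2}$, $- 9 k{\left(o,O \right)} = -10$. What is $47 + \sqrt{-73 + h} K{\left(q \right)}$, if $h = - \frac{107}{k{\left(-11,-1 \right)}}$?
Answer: $47 + \frac{18 i \sqrt{16930}}{5} \approx 47.0 + 468.42 i$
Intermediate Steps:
$k{\left(o,O \right)} = \frac{10}{9}$ ($k{\left(o,O \right)} = \left(- \frac{1}{9}\right) \left(-10\right) = \frac{10}{9}$)
$q = 36$ ($q = -28 + 4 \left(-4\right)^{2} = -28 + 4 \cdot 16 = -28 + 64 = 36$)
$h = - \frac{963}{10}$ ($h = - \frac{107}{\frac{10}{9}} = \left(-107\right) \frac{9}{10} = - \frac{963}{10} \approx -96.3$)
$47 + \sqrt{-73 + h} K{\left(q \right)} = 47 + \sqrt{-73 - \frac{963}{10}} \cdot 36 = 47 + \sqrt{- \frac{1693}{10}} \cdot 36 = 47 + \frac{i \sqrt{16930}}{10} \cdot 36 = 47 + \frac{18 i \sqrt{16930}}{5}$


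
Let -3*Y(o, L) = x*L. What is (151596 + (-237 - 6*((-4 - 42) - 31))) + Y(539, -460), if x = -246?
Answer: 114101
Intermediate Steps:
Y(o, L) = 82*L (Y(o, L) = -(-82)*L = 82*L)
(151596 + (-237 - 6*((-4 - 42) - 31))) + Y(539, -460) = (151596 + (-237 - 6*((-4 - 42) - 31))) + 82*(-460) = (151596 + (-237 - 6*(-46 - 31))) - 37720 = (151596 + (-237 - 6*(-77))) - 37720 = (151596 + (-237 + 462)) - 37720 = (151596 + 225) - 37720 = 151821 - 37720 = 114101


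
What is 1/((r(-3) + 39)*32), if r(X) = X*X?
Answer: 1/1536 ≈ 0.00065104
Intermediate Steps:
r(X) = X²
1/((r(-3) + 39)*32) = 1/(((-3)² + 39)*32) = 1/((9 + 39)*32) = 1/(48*32) = 1/1536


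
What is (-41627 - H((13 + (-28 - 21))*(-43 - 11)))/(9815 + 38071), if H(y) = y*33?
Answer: -105779/47886 ≈ -2.2090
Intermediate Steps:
H(y) = 33*y
(-41627 - H((13 + (-28 - 21))*(-43 - 11)))/(9815 + 38071) = (-41627 - 33*(13 + (-28 - 21))*(-43 - 11))/(9815 + 38071) = (-41627 - 33*(13 - 49)*(-54))/47886 = (-41627 - 33*(-36*(-54)))*(1/47886) = (-41627 - 33*1944)*(1/47886) = (-41627 - 1*64152)*(1/47886) = (-41627 - 64152)*(1/47886) = -105779*1/47886 = -105779/47886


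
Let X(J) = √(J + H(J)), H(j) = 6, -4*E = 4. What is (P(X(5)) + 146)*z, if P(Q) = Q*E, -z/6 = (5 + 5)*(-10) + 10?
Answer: 78840 - 540*√11 ≈ 77049.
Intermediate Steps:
E = -1 (E = -¼*4 = -1)
X(J) = √(6 + J) (X(J) = √(J + 6) = √(6 + J))
z = 540 (z = -6*((5 + 5)*(-10) + 10) = -6*(10*(-10) + 10) = -6*(-100 + 10) = -6*(-90) = 540)
P(Q) = -Q (P(Q) = Q*(-1) = -Q)
(P(X(5)) + 146)*z = (-√(6 + 5) + 146)*540 = (-√11 + 146)*540 = (146 - √11)*540 = 78840 - 540*√11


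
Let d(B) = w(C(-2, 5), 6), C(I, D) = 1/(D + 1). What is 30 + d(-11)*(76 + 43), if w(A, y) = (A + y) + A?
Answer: 2351/3 ≈ 783.67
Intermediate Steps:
C(I, D) = 1/(1 + D)
w(A, y) = y + 2*A
d(B) = 19/3 (d(B) = 6 + 2/(1 + 5) = 6 + 2/6 = 6 + 2*(1/6) = 6 + 1/3 = 19/3)
30 + d(-11)*(76 + 43) = 30 + 19*(76 + 43)/3 = 30 + (19/3)*119 = 30 + 2261/3 = 2351/3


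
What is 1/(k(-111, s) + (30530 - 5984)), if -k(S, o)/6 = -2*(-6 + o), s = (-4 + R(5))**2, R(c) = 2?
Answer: 1/24522 ≈ 4.0780e-5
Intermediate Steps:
s = 4 (s = (-4 + 2)**2 = (-2)**2 = 4)
k(S, o) = -72 + 12*o (k(S, o) = -(-12)*(-6 + o) = -6*(12 - 2*o) = -72 + 12*o)
1/(k(-111, s) + (30530 - 5984)) = 1/((-72 + 12*4) + (30530 - 5984)) = 1/((-72 + 48) + 24546) = 1/(-24 + 24546) = 1/24522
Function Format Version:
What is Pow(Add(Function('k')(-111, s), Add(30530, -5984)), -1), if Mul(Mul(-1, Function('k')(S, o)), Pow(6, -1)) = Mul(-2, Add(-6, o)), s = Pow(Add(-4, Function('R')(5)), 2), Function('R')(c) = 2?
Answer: Rational(1, 24522) ≈ 4.0780e-5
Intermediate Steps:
s = 4 (s = Pow(Add(-4, 2), 2) = Pow(-2, 2) = 4)
Function('k')(S, o) = Add(-72, Mul(12, o)) (Function('k')(S, o) = Mul(-6, Mul(-2, Add(-6, o))) = Mul(-6, Add(12, Mul(-2, o))) = Add(-72, Mul(12, o)))
Pow(Add(Function('k')(-111, s), Add(30530, -5984)), -1) = Pow(Add(Add(-72, Mul(12, 4)), Add(30530, -5984)), -1) = Pow(Add(Add(-72, 48), 24546), -1) = Pow(Add(-24, 24546), -1) = Pow(24522, -1) = Rational(1, 24522)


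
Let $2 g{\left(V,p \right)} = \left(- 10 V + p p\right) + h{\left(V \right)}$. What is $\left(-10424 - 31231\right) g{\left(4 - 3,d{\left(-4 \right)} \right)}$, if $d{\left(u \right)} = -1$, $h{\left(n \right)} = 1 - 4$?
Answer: $249930$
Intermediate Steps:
$h{\left(n \right)} = -3$
$g{\left(V,p \right)} = - \frac{3}{2} + \frac{p^{2}}{2} - 5 V$ ($g{\left(V,p \right)} = \frac{\left(- 10 V + p p\right) - 3}{2} = \frac{\left(- 10 V + p^{2}\right) - 3}{2} = \frac{\left(p^{2} - 10 V\right) - 3}{2} = \frac{-3 + p^{2} - 10 V}{2} = - \frac{3}{2} + \frac{p^{2}}{2} - 5 V$)
$\left(-10424 - 31231\right) g{\left(4 - 3,d{\left(-4 \right)} \right)} = \left(-10424 - 31231\right) \left(- \frac{3}{2} + \frac{\left(-1\right)^{2}}{2} - 5 \left(4 - 3\right)\right) = - 41655 \left(- \frac{3}{2} + \frac{1}{2} \cdot 1 - 5\right) = - 41655 \left(- \frac{3}{2} + \frac{1}{2} - 5\right) = \left(-41655\right) \left(-6\right) = 249930$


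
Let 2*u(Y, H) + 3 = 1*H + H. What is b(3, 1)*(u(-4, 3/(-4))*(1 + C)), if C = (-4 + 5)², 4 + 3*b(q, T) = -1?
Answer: 15/2 ≈ 7.5000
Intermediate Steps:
b(q, T) = -5/3 (b(q, T) = -4/3 + (⅓)*(-1) = -4/3 - ⅓ = -5/3)
u(Y, H) = -3/2 + H (u(Y, H) = -3/2 + (1*H + H)/2 = -3/2 + (H + H)/2 = -3/2 + (2*H)/2 = -3/2 + H)
C = 1 (C = 1² = 1)
b(3, 1)*(u(-4, 3/(-4))*(1 + C)) = -5*(-3/2 + 3/(-4))*(1 + 1)/3 = -5*(-3/2 + 3*(-¼))*2/3 = -5*(-3/2 - ¾)*2/3 = -(-15)*2/4 = -5/3*(-9/2) = 15/2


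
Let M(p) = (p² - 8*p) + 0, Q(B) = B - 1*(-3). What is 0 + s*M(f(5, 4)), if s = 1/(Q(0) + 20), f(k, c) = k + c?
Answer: 9/23 ≈ 0.39130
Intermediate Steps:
Q(B) = 3 + B (Q(B) = B + 3 = 3 + B)
f(k, c) = c + k
M(p) = p² - 8*p
s = 1/23 (s = 1/((3 + 0) + 20) = 1/(3 + 20) = 1/23 ≈ 0.043478)
0 + s*M(f(5, 4)) = 0 + ((4 + 5)*(-8 + (4 + 5)))/23 = 0 + (9*(-8 + 9))/23 = 0 + (9*1)/23 = 0 + (1/23)*9 = 0 + 9/23 = 9/23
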